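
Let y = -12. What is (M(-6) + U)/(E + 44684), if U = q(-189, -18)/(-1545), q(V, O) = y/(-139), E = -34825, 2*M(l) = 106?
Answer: 3794001/705756515 ≈ 0.0053758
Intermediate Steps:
M(l) = 53 (M(l) = (½)*106 = 53)
q(V, O) = 12/139 (q(V, O) = -12/(-139) = -12*(-1/139) = 12/139)
U = -4/71585 (U = (12/139)/(-1545) = (12/139)*(-1/1545) = -4/71585 ≈ -5.5878e-5)
(M(-6) + U)/(E + 44684) = (53 - 4/71585)/(-34825 + 44684) = (3794001/71585)/9859 = (3794001/71585)*(1/9859) = 3794001/705756515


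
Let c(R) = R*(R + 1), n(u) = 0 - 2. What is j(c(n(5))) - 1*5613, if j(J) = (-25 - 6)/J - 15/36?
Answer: -67547/12 ≈ -5628.9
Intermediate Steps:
n(u) = -2
c(R) = R*(1 + R)
j(J) = -5/12 - 31/J (j(J) = -31/J - 15*1/36 = -31/J - 5/12 = -5/12 - 31/J)
j(c(n(5))) - 1*5613 = (-5/12 - 31*(-1/(2*(1 - 2)))) - 1*5613 = (-5/12 - 31/((-2*(-1)))) - 5613 = (-5/12 - 31/2) - 5613 = -191/12 - 5613 = -67547/12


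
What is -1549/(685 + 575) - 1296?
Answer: -1634509/1260 ≈ -1297.2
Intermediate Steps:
-1549/(685 + 575) - 1296 = -1549/1260 - 1296 = -1634509/1260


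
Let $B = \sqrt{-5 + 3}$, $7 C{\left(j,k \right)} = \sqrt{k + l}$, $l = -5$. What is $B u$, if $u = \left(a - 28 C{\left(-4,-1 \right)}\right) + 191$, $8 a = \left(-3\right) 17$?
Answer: $8 \sqrt{3} + \frac{1477 i \sqrt{2}}{8} \approx 13.856 + 261.1 i$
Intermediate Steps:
$C{\left(j,k \right)} = \frac{\sqrt{-5 + k}}{7}$ ($C{\left(j,k \right)} = \frac{\sqrt{k - 5}}{7} = \frac{\sqrt{-5 + k}}{7}$)
$a = - \frac{51}{8}$ ($a = \frac{\left(-3\right) 17}{8} = \frac{1}{8} \left(-51\right) = - \frac{51}{8} \approx -6.375$)
$B = i \sqrt{2}$ ($B = \sqrt{-2} = i \sqrt{2} \approx 1.4142 i$)
$u = \frac{1477}{8} - 4 i \sqrt{6}$ ($u = \left(- \frac{51}{8} - 28 \frac{\sqrt{-5 - 1}}{7}\right) + 191 = \left(- \frac{51}{8} - 28 \frac{\sqrt{-6}}{7}\right) + 191 = \left(- \frac{51}{8} - 28 \frac{i \sqrt{6}}{7}\right) + 191 = \left(- \frac{51}{8} - 4 i \sqrt{6}\right) + 191 = \frac{1477}{8} - 4 i \sqrt{6} \approx 184.63 - 9.798 i$)
$B u = i \sqrt{2} \left(\frac{1477}{8} - 4 i \sqrt{6}\right)$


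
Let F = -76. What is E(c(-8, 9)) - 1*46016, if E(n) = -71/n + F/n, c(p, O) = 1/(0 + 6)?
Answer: -46898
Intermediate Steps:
c(p, O) = 1/6
E(n) = -147/n (E(n) = -71/n - 76/n = -147/n)
E(c(-8, 9)) - 1*46016 = -147/1/6 - 1*46016 = -147*6 - 46016 = -882 - 46016 = -46898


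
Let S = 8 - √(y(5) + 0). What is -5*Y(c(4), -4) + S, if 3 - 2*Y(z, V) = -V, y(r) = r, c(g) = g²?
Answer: 21/2 - √5 ≈ 8.2639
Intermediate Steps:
Y(z, V) = 3/2 + V/2 (Y(z, V) = 3/2 - (-1)*V/2 = 3/2 + V/2)
S = 8 - √5 (S = 8 - √(5 + 0) = 8 - √5 ≈ 5.7639)
-5*Y(c(4), -4) + S = -5*(3/2 + (½)*(-4)) + (8 - √5) = -5*(3/2 - 2) + (8 - √5) = -5*(-½) + (8 - √5) = 5/2 + (8 - √5) = 21/2 - √5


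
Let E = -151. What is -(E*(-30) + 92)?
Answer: -4622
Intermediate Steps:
-(E*(-30) + 92) = -(-151*(-30) + 92) = -(4530 + 92) = -1*4622 = -4622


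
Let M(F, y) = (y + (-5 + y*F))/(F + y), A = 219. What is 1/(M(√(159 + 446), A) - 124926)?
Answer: -1183216257/147816607785551 - 525217*√5/739083038927755 ≈ -8.0062e-6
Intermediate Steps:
M(F, y) = (-5 + y + F*y)/(F + y) (M(F, y) = (y + (-5 + F*y))/(F + y) = (-5 + y + F*y)/(F + y))
1/(M(√(159 + 446), A) - 124926) = 1/((-5 + 219 + √(159 + 446)*219)/(√(159 + 446) + 219) - 124926) = 1/((-5 + 219 + √605*219)/(√605 + 219) - 124926) = 1/((-5 + 219 + (11*√5)*219)/(11*√5 + 219) - 124926) = 1/((-5 + 219 + 2409*√5)/(219 + 11*√5) - 124926) = 1/((214 + 2409*√5)/(219 + 11*√5) - 124926) = 1/(-124926 + (214 + 2409*√5)/(219 + 11*√5))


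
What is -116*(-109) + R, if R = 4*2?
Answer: 12652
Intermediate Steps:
R = 8
-116*(-109) + R = -116*(-109) + 8 = 12644 + 8 = 12652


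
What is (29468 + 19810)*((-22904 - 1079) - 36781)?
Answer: -2994328392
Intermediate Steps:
(29468 + 19810)*((-22904 - 1079) - 36781) = 49278*(-23983 - 36781) = 49278*(-60764) = -2994328392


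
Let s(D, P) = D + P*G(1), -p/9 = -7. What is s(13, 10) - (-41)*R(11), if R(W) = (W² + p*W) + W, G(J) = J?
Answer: 33848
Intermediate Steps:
p = 63 (p = -9*(-7) = 63)
R(W) = W² + 64*W (R(W) = (W² + 63*W) + W = W² + 64*W)
s(D, P) = D + P (s(D, P) = D + P*1 = D + P)
s(13, 10) - (-41)*R(11) = (13 + 10) - (-41)*11*(64 + 11) = 23 - (-41)*11*75 = 23 - (-41)*825 = 23 - 41*(-825) = 23 + 33825 = 33848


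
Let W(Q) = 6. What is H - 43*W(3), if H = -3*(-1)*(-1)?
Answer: -261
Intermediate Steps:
H = -3 (H = 3*(-1) = -3)
H - 43*W(3) = -3 - 43*6 = -3 - 258 = -261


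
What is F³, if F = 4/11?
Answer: 64/1331 ≈ 0.048084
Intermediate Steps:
F = 4/11 (F = 4*(1/11) = 4/11 ≈ 0.36364)
F³ = (4/11)³ = 64/1331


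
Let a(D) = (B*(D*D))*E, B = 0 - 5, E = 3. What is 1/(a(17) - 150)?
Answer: -1/4485 ≈ -0.00022297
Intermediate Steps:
B = -5
a(D) = -15*D² (a(D) = -5*D*D*3 = -5*D²*3 = -15*D²)
1/(a(17) - 150) = 1/(-15*17² - 150) = 1/(-15*289 - 150) = 1/(-4335 - 150) = 1/(-4485) = -1/4485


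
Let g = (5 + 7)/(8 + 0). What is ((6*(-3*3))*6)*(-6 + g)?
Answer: 1458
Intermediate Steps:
g = 3/2 (g = 12/8 = 12*(⅛) = 3/2 ≈ 1.5000)
((6*(-3*3))*6)*(-6 + g) = ((6*(-3*3))*6)*(-6 + 3/2) = ((6*(-9))*6)*(-9/2) = -54*6*(-9/2) = -324*(-9/2) = 1458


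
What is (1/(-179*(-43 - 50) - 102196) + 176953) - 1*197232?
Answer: -1734848172/85549 ≈ -20279.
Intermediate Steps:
(1/(-179*(-43 - 50) - 102196) + 176953) - 1*197232 = (1/(-179*(-93) - 102196) + 176953) - 197232 = (1/(16647 - 102196) + 176953) - 197232 = (1/(-85549) + 176953) - 197232 = (-1/85549 + 176953) - 197232 = 15138152196/85549 - 197232 = -1734848172/85549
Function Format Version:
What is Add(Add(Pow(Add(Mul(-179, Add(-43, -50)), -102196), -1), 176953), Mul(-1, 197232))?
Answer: Rational(-1734848172, 85549) ≈ -20279.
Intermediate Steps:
Add(Add(Pow(Add(Mul(-179, Add(-43, -50)), -102196), -1), 176953), Mul(-1, 197232)) = Add(Add(Pow(Add(Mul(-179, -93), -102196), -1), 176953), -197232) = Add(Add(Pow(Add(16647, -102196), -1), 176953), -197232) = Add(Add(Pow(-85549, -1), 176953), -197232) = Add(Add(Rational(-1, 85549), 176953), -197232) = Add(Rational(15138152196, 85549), -197232) = Rational(-1734848172, 85549)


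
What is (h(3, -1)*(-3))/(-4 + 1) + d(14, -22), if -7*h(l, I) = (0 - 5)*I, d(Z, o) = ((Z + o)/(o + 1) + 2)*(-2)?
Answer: -115/21 ≈ -5.4762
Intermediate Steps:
d(Z, o) = -4 - 2*(Z + o)/(1 + o) (d(Z, o) = ((Z + o)/(1 + o) + 2)*(-2) = (2 + (Z + o)/(1 + o))*(-2) = -4 - 2*(Z + o)/(1 + o))
h(l, I) = 5*I/7 (h(l, I) = -(0 - 5)*I/7 = -(-5)*I/7 = 5*I/7)
(h(3, -1)*(-3))/(-4 + 1) + d(14, -22) = (((5/7)*(-1))*(-3))/(-4 + 1) + 2*(-2 - 1*14 - 3*(-22))/(1 - 22) = -5/7*(-3)/(-3) + 2*(-2 - 14 + 66)/(-21) = (15/7)*(-1/3) + 2*(-1/21)*50 = -5/7 - 100/21 = -115/21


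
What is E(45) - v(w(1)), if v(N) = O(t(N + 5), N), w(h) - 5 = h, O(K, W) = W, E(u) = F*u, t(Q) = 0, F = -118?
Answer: -5316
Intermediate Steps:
E(u) = -118*u
w(h) = 5 + h
v(N) = N
E(45) - v(w(1)) = -118*45 - (5 + 1) = -5310 - 1*6 = -5310 - 6 = -5316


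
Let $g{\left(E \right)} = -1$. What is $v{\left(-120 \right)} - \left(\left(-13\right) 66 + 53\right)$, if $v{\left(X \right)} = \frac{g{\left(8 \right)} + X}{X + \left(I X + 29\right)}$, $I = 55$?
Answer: $\frac{5386376}{6691} \approx 805.02$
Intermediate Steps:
$v{\left(X \right)} = \frac{-1 + X}{29 + 56 X}$ ($v{\left(X \right)} = \frac{-1 + X}{X + \left(55 X + 29\right)} = \frac{-1 + X}{X + \left(29 + 55 X\right)} = \frac{-1 + X}{29 + 56 X}$)
$v{\left(-120 \right)} - \left(\left(-13\right) 66 + 53\right) = \frac{-1 - 120}{29 + 56 \left(-120\right)} - \left(\left(-13\right) 66 + 53\right) = \frac{1}{29 - 6720} \left(-121\right) - \left(-858 + 53\right) = \frac{1}{-6691} \left(-121\right) - -805 = \left(- \frac{1}{6691}\right) \left(-121\right) + 805 = \frac{121}{6691} + 805 = \frac{5386376}{6691}$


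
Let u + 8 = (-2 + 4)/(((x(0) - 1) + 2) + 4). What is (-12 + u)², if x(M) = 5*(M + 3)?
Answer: 39601/100 ≈ 396.01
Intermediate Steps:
x(M) = 15 + 5*M (x(M) = 5*(3 + M) = 15 + 5*M)
u = -79/10 (u = -8 + (-2 + 4)/((((15 + 5*0) - 1) + 2) + 4) = -8 + 2/((((15 + 0) - 1) + 2) + 4) = -8 + 2/(((15 - 1) + 2) + 4) = -8 + 2/((14 + 2) + 4) = -8 + 2/(16 + 4) = -8 + 2/20 = -8 + 2*(1/20) = -8 + ⅒ = -79/10 ≈ -7.9000)
(-12 + u)² = (-12 - 79/10)² = (-199/10)² = 39601/100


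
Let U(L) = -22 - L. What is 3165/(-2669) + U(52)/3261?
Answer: -10518571/8703609 ≈ -1.2085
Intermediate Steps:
3165/(-2669) + U(52)/3261 = 3165/(-2669) + (-22 - 1*52)/3261 = 3165*(-1/2669) + (-22 - 52)*(1/3261) = -3165/2669 - 74*1/3261 = -3165/2669 - 74/3261 = -10518571/8703609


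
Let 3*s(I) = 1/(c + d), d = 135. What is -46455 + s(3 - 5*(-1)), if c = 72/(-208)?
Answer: -487916839/10503 ≈ -46455.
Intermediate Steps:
c = -9/26 (c = 72*(-1/208) = -9/26 ≈ -0.34615)
s(I) = 26/10503 (s(I) = 1/(3*(-9/26 + 135)) = 1/(3*(3501/26)) = (⅓)*(26/3501) = 26/10503)
-46455 + s(3 - 5*(-1)) = -46455 + 26/10503 = -487916839/10503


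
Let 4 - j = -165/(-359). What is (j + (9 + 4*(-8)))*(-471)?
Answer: 3290406/359 ≈ 9165.5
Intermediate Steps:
j = 1271/359 (j = 4 - (-165)/(-359) = 4 - (-165)*(-1)/359 = 4 - 1*165/359 = 4 - 165/359 = 1271/359 ≈ 3.5404)
(j + (9 + 4*(-8)))*(-471) = (1271/359 + (9 + 4*(-8)))*(-471) = (1271/359 + (9 - 32))*(-471) = (1271/359 - 23)*(-471) = -6986/359*(-471) = 3290406/359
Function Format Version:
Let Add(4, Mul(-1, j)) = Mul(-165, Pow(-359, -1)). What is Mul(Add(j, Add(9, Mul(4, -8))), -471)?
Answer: Rational(3290406, 359) ≈ 9165.5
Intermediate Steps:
j = Rational(1271, 359) (j = Add(4, Mul(-1, Mul(-165, Pow(-359, -1)))) = Add(4, Mul(-1, Mul(-165, Rational(-1, 359)))) = Add(4, Mul(-1, Rational(165, 359))) = Add(4, Rational(-165, 359)) = Rational(1271, 359) ≈ 3.5404)
Mul(Add(j, Add(9, Mul(4, -8))), -471) = Mul(Add(Rational(1271, 359), Add(9, Mul(4, -8))), -471) = Mul(Add(Rational(1271, 359), Add(9, -32)), -471) = Mul(Add(Rational(1271, 359), -23), -471) = Mul(Rational(-6986, 359), -471) = Rational(3290406, 359)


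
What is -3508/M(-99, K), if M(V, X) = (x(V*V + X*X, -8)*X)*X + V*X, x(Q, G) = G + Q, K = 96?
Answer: -877/43794360 ≈ -2.0025e-5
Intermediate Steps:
M(V, X) = V*X + X²*(-8 + V² + X²) (M(V, X) = ((-8 + (V*V + X*X))*X)*X + V*X = ((-8 + (V² + X²))*X)*X + V*X = ((-8 + V² + X²)*X)*X + V*X = (X*(-8 + V² + X²))*X + V*X = X²*(-8 + V² + X²) + V*X = V*X + X²*(-8 + V² + X²))
-3508/M(-99, K) = -3508*1/(96*(-99 + 96*(-8 + (-99)² + 96²))) = -3508*1/(96*(-99 + 96*(-8 + 9801 + 9216))) = -3508*1/(96*(-99 + 96*19009)) = -3508*1/(96*(-99 + 1824864)) = -3508/(96*1824765) = -3508/175177440 = -3508*1/175177440 = -877/43794360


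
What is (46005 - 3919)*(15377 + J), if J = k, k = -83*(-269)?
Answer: 1586810544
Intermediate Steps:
k = 22327
J = 22327
(46005 - 3919)*(15377 + J) = (46005 - 3919)*(15377 + 22327) = 42086*37704 = 1586810544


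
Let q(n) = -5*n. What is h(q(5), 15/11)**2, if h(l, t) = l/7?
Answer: 625/49 ≈ 12.755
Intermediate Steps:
h(l, t) = l/7 (h(l, t) = l*(1/7) = l/7)
h(q(5), 15/11)**2 = ((-5*5)/7)**2 = ((1/7)*(-25))**2 = (-25/7)**2 = 625/49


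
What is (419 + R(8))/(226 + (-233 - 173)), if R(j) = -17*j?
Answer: -283/180 ≈ -1.5722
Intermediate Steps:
(419 + R(8))/(226 + (-233 - 173)) = (419 - 17*8)/(226 + (-233 - 173)) = (419 - 136)/(226 - 406) = 283/(-180) = 283*(-1/180) = -283/180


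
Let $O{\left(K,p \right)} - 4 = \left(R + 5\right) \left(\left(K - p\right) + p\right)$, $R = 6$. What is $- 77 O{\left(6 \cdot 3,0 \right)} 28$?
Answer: $-435512$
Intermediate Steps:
$O{\left(K,p \right)} = 4 + 11 K$ ($O{\left(K,p \right)} = 4 + \left(6 + 5\right) \left(\left(K - p\right) + p\right) = 4 + 11 K$)
$- 77 O{\left(6 \cdot 3,0 \right)} 28 = - 77 \left(4 + 11 \cdot 6 \cdot 3\right) 28 = - 77 \left(4 + 11 \cdot 18\right) 28 = - 77 \left(4 + 198\right) 28 = \left(-77\right) 202 \cdot 28 = \left(-15554\right) 28 = -435512$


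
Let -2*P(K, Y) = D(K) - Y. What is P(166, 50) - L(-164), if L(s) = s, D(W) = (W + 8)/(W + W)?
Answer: 62661/332 ≈ 188.74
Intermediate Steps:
D(W) = (8 + W)/(2*W) (D(W) = (8 + W)/((2*W)) = (8 + W)*(1/(2*W)) = (8 + W)/(2*W))
P(K, Y) = Y/2 - (8 + K)/(4*K) (P(K, Y) = -((8 + K)/(2*K) - Y)/2 = -(-Y + (8 + K)/(2*K))/2 = Y/2 - (8 + K)/(4*K))
P(166, 50) - L(-164) = (-1/4 + (1/2)*50 - 2/166) - 1*(-164) = (-1/4 + 25 - 2*1/166) + 164 = (-1/4 + 25 - 1/83) + 164 = 8213/332 + 164 = 62661/332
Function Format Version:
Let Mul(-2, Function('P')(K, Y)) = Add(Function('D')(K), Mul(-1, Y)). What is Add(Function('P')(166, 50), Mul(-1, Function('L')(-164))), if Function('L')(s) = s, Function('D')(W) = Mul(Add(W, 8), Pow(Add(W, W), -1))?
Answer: Rational(62661, 332) ≈ 188.74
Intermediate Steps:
Function('D')(W) = Mul(Rational(1, 2), Pow(W, -1), Add(8, W)) (Function('D')(W) = Mul(Add(8, W), Pow(Mul(2, W), -1)) = Mul(Add(8, W), Mul(Rational(1, 2), Pow(W, -1))) = Mul(Rational(1, 2), Pow(W, -1), Add(8, W)))
Function('P')(K, Y) = Add(Mul(Rational(1, 2), Y), Mul(Rational(-1, 4), Pow(K, -1), Add(8, K))) (Function('P')(K, Y) = Mul(Rational(-1, 2), Add(Mul(Rational(1, 2), Pow(K, -1), Add(8, K)), Mul(-1, Y))) = Mul(Rational(-1, 2), Add(Mul(-1, Y), Mul(Rational(1, 2), Pow(K, -1), Add(8, K)))) = Add(Mul(Rational(1, 2), Y), Mul(Rational(-1, 4), Pow(K, -1), Add(8, K))))
Add(Function('P')(166, 50), Mul(-1, Function('L')(-164))) = Add(Add(Rational(-1, 4), Mul(Rational(1, 2), 50), Mul(-2, Pow(166, -1))), Mul(-1, -164)) = Add(Add(Rational(-1, 4), 25, Mul(-2, Rational(1, 166))), 164) = Add(Add(Rational(-1, 4), 25, Rational(-1, 83)), 164) = Add(Rational(8213, 332), 164) = Rational(62661, 332)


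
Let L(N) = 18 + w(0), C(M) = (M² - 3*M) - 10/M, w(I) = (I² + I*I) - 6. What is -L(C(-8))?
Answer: -12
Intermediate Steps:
w(I) = -6 + 2*I² (w(I) = (I² + I²) - 6 = 2*I² - 6 = -6 + 2*I²)
C(M) = M² - 10/M - 3*M
L(N) = 12 (L(N) = 18 + (-6 + 2*0²) = 18 + (-6 + 2*0) = 18 + (-6 + 0) = 18 - 6 = 12)
-L(C(-8)) = -1*12 = -12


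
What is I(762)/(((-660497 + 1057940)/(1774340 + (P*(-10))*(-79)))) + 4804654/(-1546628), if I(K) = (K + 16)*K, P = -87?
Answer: 15332023217101129/6026436002 ≈ 2.5441e+6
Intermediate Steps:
I(K) = K*(16 + K) (I(K) = (16 + K)*K = K*(16 + K))
I(762)/(((-660497 + 1057940)/(1774340 + (P*(-10))*(-79)))) + 4804654/(-1546628) = (762*(16 + 762))/(((-660497 + 1057940)/(1774340 - 87*(-10)*(-79)))) + 4804654/(-1546628) = (762*778)/((397443/(1774340 + 870*(-79)))) + 4804654*(-1/1546628) = 592836/((397443/(1774340 - 68730))) - 2402327/773314 = 592836/((397443/1705610)) - 2402327/773314 = 592836/((397443*(1/1705610))) - 2402327/773314 = 592836/(23379/100330) - 2402327/773314 = 592836*(100330/23379) - 2402327/773314 = 19826411960/7793 - 2402327/773314 = 15332023217101129/6026436002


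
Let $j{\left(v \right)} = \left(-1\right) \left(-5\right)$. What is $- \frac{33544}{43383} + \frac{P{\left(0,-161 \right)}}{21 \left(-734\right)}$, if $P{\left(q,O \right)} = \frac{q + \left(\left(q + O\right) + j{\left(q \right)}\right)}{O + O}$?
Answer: $- \frac{13874664275}{17943599247} \approx -0.77324$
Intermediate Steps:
$j{\left(v \right)} = 5$
$P{\left(q,O \right)} = \frac{5 + O + 2 q}{2 O}$ ($P{\left(q,O \right)} = \frac{q + \left(\left(q + O\right) + 5\right)}{O + O} = \frac{q + \left(\left(O + q\right) + 5\right)}{2 O} = \left(q + \left(5 + O + q\right)\right) \frac{1}{2 O} = \left(5 + O + 2 q\right) \frac{1}{2 O} = \frac{5 + O + 2 q}{2 O}$)
$- \frac{33544}{43383} + \frac{P{\left(0,-161 \right)}}{21 \left(-734\right)} = - \frac{33544}{43383} + \frac{\frac{1}{2} \frac{1}{-161} \left(5 - 161 + 2 \cdot 0\right)}{21 \left(-734\right)} = \left(-33544\right) \frac{1}{43383} + \frac{\frac{1}{2} \left(- \frac{1}{161}\right) \left(5 - 161 + 0\right)}{-15414} = - \frac{33544}{43383} + \frac{1}{2} \left(- \frac{1}{161}\right) \left(-156\right) \left(- \frac{1}{15414}\right) = - \frac{33544}{43383} + \frac{78}{161} \left(- \frac{1}{15414}\right) = - \frac{33544}{43383} - \frac{13}{413609} = - \frac{13874664275}{17943599247}$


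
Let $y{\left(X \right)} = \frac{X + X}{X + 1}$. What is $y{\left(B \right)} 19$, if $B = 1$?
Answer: $19$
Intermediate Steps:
$y{\left(X \right)} = \frac{2 X}{1 + X}$
$y{\left(B \right)} 19 = 2 \cdot 1 \frac{1}{1 + 1} \cdot 19 = 2 \cdot 1 \cdot \frac{1}{2} \cdot 19 = 1 \cdot 19 = 19$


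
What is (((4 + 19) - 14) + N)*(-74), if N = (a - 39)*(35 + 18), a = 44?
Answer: -20276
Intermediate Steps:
N = 265 (N = (44 - 39)*(35 + 18) = 5*53 = 265)
(((4 + 19) - 14) + N)*(-74) = (((4 + 19) - 14) + 265)*(-74) = ((23 - 14) + 265)*(-74) = (9 + 265)*(-74) = 274*(-74) = -20276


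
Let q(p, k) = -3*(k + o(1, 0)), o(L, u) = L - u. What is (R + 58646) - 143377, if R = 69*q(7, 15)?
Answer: -88043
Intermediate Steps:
q(p, k) = -3 - 3*k (q(p, k) = -3*(k + (1 - 1*0)) = -3*(k + (1 + 0)) = -3*(k + 1) = -3*(1 + k) = -3 - 3*k)
R = -3312 (R = 69*(-3 - 3*15) = 69*(-3 - 45) = 69*(-48) = -3312)
(R + 58646) - 143377 = (-3312 + 58646) - 143377 = 55334 - 143377 = -88043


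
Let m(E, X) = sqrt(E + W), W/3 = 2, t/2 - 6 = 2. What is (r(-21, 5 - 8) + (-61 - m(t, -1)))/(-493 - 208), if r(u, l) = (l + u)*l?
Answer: -11/701 + sqrt(22)/701 ≈ -0.0090008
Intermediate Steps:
t = 16 (t = 12 + 2*2 = 12 + 4 = 16)
W = 6 (W = 3*2 = 6)
m(E, X) = sqrt(6 + E) (m(E, X) = sqrt(E + 6) = sqrt(6 + E))
r(u, l) = l*(l + u)
(r(-21, 5 - 8) + (-61 - m(t, -1)))/(-493 - 208) = ((5 - 8)*((5 - 8) - 21) + (-61 - sqrt(6 + 16)))/(-493 - 208) = (-3*(-3 - 21) + (-61 - sqrt(22)))/(-701) = (-3*(-24) + (-61 - sqrt(22)))*(-1/701) = (72 + (-61 - sqrt(22)))*(-1/701) = (11 - sqrt(22))*(-1/701) = -11/701 + sqrt(22)/701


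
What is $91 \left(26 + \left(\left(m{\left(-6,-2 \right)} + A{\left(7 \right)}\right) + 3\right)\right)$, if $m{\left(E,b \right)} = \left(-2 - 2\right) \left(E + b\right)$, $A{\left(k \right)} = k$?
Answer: $6188$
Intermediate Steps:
$m{\left(E,b \right)} = - 4 E - 4 b$ ($m{\left(E,b \right)} = - 4 \left(E + b\right) = - 4 E - 4 b$)
$91 \left(26 + \left(\left(m{\left(-6,-2 \right)} + A{\left(7 \right)}\right) + 3\right)\right) = 91 \left(26 + \left(\left(\left(\left(-4\right) \left(-6\right) - -8\right) + 7\right) + 3\right)\right) = 91 \left(26 + \left(\left(\left(24 + 8\right) + 7\right) + 3\right)\right) = 91 \left(26 + \left(\left(32 + 7\right) + 3\right)\right) = 91 \left(26 + \left(39 + 3\right)\right) = 91 \left(26 + 42\right) = 91 \cdot 68 = 6188$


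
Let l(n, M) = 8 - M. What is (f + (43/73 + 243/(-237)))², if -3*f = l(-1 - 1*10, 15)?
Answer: 1077218041/299324601 ≈ 3.5988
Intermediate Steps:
f = 7/3 (f = -(8 - 1*15)/3 = -(8 - 15)/3 = -⅓*(-7) = 7/3 ≈ 2.3333)
(f + (43/73 + 243/(-237)))² = (7/3 + (43/73 + 243/(-237)))² = (7/3 + (43*(1/73) + 243*(-1/237)))² = (7/3 + (43/73 - 81/79))² = (7/3 - 2516/5767)² = (32821/17301)² = 1077218041/299324601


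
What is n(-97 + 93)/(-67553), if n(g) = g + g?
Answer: 8/67553 ≈ 0.00011843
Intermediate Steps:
n(g) = 2*g
n(-97 + 93)/(-67553) = (2*(-97 + 93))/(-67553) = (2*(-4))*(-1/67553) = -8*(-1/67553) = 8/67553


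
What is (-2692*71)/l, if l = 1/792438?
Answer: -151460259816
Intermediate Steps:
l = 1/792438 ≈ 1.2619e-6
(-2692*71)/l = (-2692*71)/(1/792438) = -191132*792438 = -151460259816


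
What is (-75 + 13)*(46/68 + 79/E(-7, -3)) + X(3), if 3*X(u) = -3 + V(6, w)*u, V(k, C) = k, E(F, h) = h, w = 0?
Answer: 81382/51 ≈ 1595.7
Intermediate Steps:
X(u) = -1 + 2*u (X(u) = (-3 + 6*u)/3 = -1 + 2*u)
(-75 + 13)*(46/68 + 79/E(-7, -3)) + X(3) = (-75 + 13)*(46/68 + 79/(-3)) + (-1 + 2*3) = -62*(46*(1/68) + 79*(-⅓)) + (-1 + 6) = -62*(23/34 - 79/3) + 5 = -62*(-2617/102) + 5 = 81127/51 + 5 = 81382/51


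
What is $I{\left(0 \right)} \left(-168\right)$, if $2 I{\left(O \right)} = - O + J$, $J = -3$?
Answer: $252$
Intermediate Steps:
$I{\left(O \right)} = - \frac{3}{2} - \frac{O}{2}$ ($I{\left(O \right)} = \frac{- O - 3}{2} = \frac{-3 - O}{2} = - \frac{3}{2} - \frac{O}{2}$)
$I{\left(0 \right)} \left(-168\right) = \left(- \frac{3}{2} - 0\right) \left(-168\right) = \left(- \frac{3}{2} + 0\right) \left(-168\right) = \left(- \frac{3}{2}\right) \left(-168\right) = 252$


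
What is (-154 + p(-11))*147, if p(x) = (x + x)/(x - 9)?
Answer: -224763/10 ≈ -22476.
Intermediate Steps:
p(x) = 2*x/(-9 + x) (p(x) = (2*x)/(-9 + x) = 2*x/(-9 + x))
(-154 + p(-11))*147 = (-154 + 2*(-11)/(-9 - 11))*147 = (-154 + 2*(-11)/(-20))*147 = (-154 + 2*(-11)*(-1/20))*147 = (-154 + 11/10)*147 = -1529/10*147 = -224763/10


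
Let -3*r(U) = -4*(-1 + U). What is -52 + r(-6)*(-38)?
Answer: 908/3 ≈ 302.67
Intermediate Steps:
r(U) = -4/3 + 4*U/3 (r(U) = -(-4)*(-1 + U)/3 = -(4 - 4*U)/3 = -4/3 + 4*U/3)
-52 + r(-6)*(-38) = -52 + (-4/3 + (4/3)*(-6))*(-38) = -52 + (-4/3 - 8)*(-38) = -52 - 28/3*(-38) = -52 + 1064/3 = 908/3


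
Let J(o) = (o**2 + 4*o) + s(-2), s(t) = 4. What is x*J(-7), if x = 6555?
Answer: 163875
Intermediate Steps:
J(o) = 4 + o**2 + 4*o (J(o) = (o**2 + 4*o) + 4 = 4 + o**2 + 4*o)
x*J(-7) = 6555*(4 + (-7)**2 + 4*(-7)) = 6555*(4 + 49 - 28) = 6555*25 = 163875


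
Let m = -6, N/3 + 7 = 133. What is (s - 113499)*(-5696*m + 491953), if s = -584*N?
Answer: -175859144379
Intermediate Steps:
N = 378 (N = -21 + 3*133 = -21 + 399 = 378)
s = -220752 (s = -584*378 = -220752)
(s - 113499)*(-5696*m + 491953) = (-220752 - 113499)*(-5696*(-6) + 491953) = -334251*(34176 + 491953) = -334251*526129 = -175859144379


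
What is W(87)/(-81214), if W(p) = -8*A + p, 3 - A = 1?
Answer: -71/81214 ≈ -0.00087423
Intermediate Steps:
A = 2 (A = 3 - 1*1 = 3 - 1 = 2)
W(p) = -16 + p (W(p) = -8*2 + p = -16 + p)
W(87)/(-81214) = (-16 + 87)/(-81214) = 71*(-1/81214) = -71/81214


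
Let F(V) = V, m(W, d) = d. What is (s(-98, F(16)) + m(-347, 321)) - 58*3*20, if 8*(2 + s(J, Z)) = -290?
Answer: -12789/4 ≈ -3197.3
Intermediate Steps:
s(J, Z) = -153/4 (s(J, Z) = -2 + (⅛)*(-290) = -2 - 145/4 = -153/4)
(s(-98, F(16)) + m(-347, 321)) - 58*3*20 = (-153/4 + 321) - 58*3*20 = 1131/4 - 174*20 = 1131/4 - 3480 = -12789/4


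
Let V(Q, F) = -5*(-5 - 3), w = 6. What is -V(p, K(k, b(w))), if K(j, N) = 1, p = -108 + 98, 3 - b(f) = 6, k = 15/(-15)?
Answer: -40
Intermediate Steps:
k = -1 (k = 15*(-1/15) = -1)
b(f) = -3 (b(f) = 3 - 1*6 = 3 - 6 = -3)
p = -10
V(Q, F) = 40 (V(Q, F) = -5*(-8) = 40)
-V(p, K(k, b(w))) = -1*40 = -40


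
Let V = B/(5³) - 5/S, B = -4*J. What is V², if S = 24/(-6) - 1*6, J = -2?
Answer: 19881/62500 ≈ 0.31810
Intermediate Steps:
S = -10 (S = 24*(-⅙) - 6 = -4 - 6 = -10)
B = 8 (B = -4*(-2) = 8)
V = 141/250 (V = 8/(5³) - 5/(-10) = 8/125 - 5*(-⅒) = 8*(1/125) + ½ = 8/125 + ½ = 141/250 ≈ 0.56400)
V² = (141/250)² = 19881/62500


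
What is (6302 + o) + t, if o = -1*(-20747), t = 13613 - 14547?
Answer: 26115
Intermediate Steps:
t = -934
o = 20747
(6302 + o) + t = (6302 + 20747) - 934 = 27049 - 934 = 26115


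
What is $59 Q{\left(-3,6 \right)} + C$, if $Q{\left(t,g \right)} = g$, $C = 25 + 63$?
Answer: $442$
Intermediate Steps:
$C = 88$
$59 Q{\left(-3,6 \right)} + C = 59 \cdot 6 + 88 = 354 + 88 = 442$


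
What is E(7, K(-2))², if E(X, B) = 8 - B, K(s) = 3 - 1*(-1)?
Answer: 16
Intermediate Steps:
K(s) = 4 (K(s) = 3 + 1 = 4)
E(7, K(-2))² = (8 - 1*4)² = (8 - 4)² = 4² = 16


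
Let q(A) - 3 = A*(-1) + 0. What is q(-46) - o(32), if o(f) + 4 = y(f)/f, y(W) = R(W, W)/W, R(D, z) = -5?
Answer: 54277/1024 ≈ 53.005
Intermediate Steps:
q(A) = 3 - A (q(A) = 3 + (A*(-1) + 0) = 3 + (-A + 0) = 3 - A)
y(W) = -5/W
o(f) = -4 - 5/f² (o(f) = -4 + (-5/f)/f = -4 - 5/f²)
q(-46) - o(32) = (3 - 1*(-46)) - (-4 - 5/32²) = (3 + 46) - (-4 - 5*1/1024) = 49 - (-4 - 5/1024) = 49 - 1*(-4101/1024) = 49 + 4101/1024 = 54277/1024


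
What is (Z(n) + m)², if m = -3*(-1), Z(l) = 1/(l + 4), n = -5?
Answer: 4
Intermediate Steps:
Z(l) = 1/(4 + l)
m = 3
(Z(n) + m)² = (1/(4 - 5) + 3)² = (1/(-1) + 3)² = (-1 + 3)² = 2² = 4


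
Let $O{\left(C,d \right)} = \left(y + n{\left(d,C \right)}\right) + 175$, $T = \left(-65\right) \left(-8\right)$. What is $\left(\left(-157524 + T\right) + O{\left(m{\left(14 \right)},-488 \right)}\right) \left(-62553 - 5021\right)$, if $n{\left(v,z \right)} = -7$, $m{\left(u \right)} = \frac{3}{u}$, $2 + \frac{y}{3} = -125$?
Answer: $10623781558$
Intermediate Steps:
$y = -381$ ($y = -6 + 3 \left(-125\right) = -6 - 375 = -381$)
$T = 520$
$O{\left(C,d \right)} = -213$ ($O{\left(C,d \right)} = \left(-381 - 7\right) + 175 = -388 + 175 = -213$)
$\left(\left(-157524 + T\right) + O{\left(m{\left(14 \right)},-488 \right)}\right) \left(-62553 - 5021\right) = \left(\left(-157524 + 520\right) - 213\right) \left(-62553 - 5021\right) = \left(-157004 - 213\right) \left(-67574\right) = \left(-157217\right) \left(-67574\right) = 10623781558$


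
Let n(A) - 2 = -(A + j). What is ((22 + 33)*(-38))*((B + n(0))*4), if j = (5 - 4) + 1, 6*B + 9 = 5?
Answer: 16720/3 ≈ 5573.3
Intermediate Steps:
B = -⅔ (B = -3/2 + (⅙)*5 = -3/2 + ⅚ = -⅔ ≈ -0.66667)
j = 2 (j = 1 + 1 = 2)
n(A) = -A (n(A) = 2 - (A + 2) = 2 - (2 + A) = 2 + (-2 - A) = -A)
((22 + 33)*(-38))*((B + n(0))*4) = ((22 + 33)*(-38))*((-⅔ - 1*0)*4) = (55*(-38))*((-⅔ + 0)*4) = -(-4180)*4/3 = -2090*(-8/3) = 16720/3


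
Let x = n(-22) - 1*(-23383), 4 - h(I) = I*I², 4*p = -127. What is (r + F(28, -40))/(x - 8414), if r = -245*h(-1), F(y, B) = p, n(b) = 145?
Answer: -457/5496 ≈ -0.083151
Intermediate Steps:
p = -127/4 (p = (¼)*(-127) = -127/4 ≈ -31.750)
h(I) = 4 - I³ (h(I) = 4 - I*I² = 4 - I³)
F(y, B) = -127/4
r = -1225 (r = -245*(4 - 1*(-1)³) = -245*(4 - 1*(-1)) = -245*(4 + 1) = -245*5 = -1225)
x = 23528 (x = 145 - 1*(-23383) = 145 + 23383 = 23528)
(r + F(28, -40))/(x - 8414) = (-1225 - 127/4)/(23528 - 8414) = -5027/4/15114 = -5027/4*1/15114 = -457/5496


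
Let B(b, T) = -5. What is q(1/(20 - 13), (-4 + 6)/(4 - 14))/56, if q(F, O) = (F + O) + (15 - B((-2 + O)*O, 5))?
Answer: 349/980 ≈ 0.35612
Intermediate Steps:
q(F, O) = 20 + F + O (q(F, O) = (F + O) + (15 - 1*(-5)) = (F + O) + (15 + 5) = (F + O) + 20 = 20 + F + O)
q(1/(20 - 13), (-4 + 6)/(4 - 14))/56 = (20 + 1/(20 - 13) + (-4 + 6)/(4 - 14))/56 = (20 + 1/7 + 2/(-10))*(1/56) = (20 + ⅐ + 2*(-⅒))*(1/56) = (20 + ⅐ - ⅕)*(1/56) = (698/35)*(1/56) = 349/980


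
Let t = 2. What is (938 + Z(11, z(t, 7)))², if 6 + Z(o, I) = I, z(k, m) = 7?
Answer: 881721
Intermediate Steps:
Z(o, I) = -6 + I
(938 + Z(11, z(t, 7)))² = (938 + (-6 + 7))² = (938 + 1)² = 939² = 881721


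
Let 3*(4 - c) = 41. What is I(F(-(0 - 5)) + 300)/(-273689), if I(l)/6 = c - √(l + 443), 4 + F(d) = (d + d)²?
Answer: 58/273689 + 6*√839/273689 ≈ 0.00084692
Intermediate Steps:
c = -29/3 (c = 4 - ⅓*41 = 4 - 41/3 = -29/3 ≈ -9.6667)
F(d) = -4 + 4*d² (F(d) = -4 + (d + d)² = -4 + (2*d)² = -4 + 4*d²)
I(l) = -58 - 6*√(443 + l) (I(l) = 6*(-29/3 - √(l + 443)) = 6*(-29/3 - √(443 + l)) = -58 - 6*√(443 + l))
I(F(-(0 - 5)) + 300)/(-273689) = (-58 - 6*√(443 + ((-4 + 4*(-(0 - 5))²) + 300)))/(-273689) = (-58 - 6*√(443 + ((-4 + 4*(-1*(-5))²) + 300)))*(-1/273689) = (-58 - 6*√(443 + ((-4 + 4*5²) + 300)))*(-1/273689) = (-58 - 6*√(443 + ((-4 + 4*25) + 300)))*(-1/273689) = (-58 - 6*√(443 + ((-4 + 100) + 300)))*(-1/273689) = (-58 - 6*√(443 + (96 + 300)))*(-1/273689) = (-58 - 6*√(443 + 396))*(-1/273689) = (-58 - 6*√839)*(-1/273689) = 58/273689 + 6*√839/273689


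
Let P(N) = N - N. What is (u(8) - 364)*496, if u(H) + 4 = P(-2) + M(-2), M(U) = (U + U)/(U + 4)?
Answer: -183520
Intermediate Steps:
M(U) = 2*U/(4 + U) (M(U) = (2*U)/(4 + U) = 2*U/(4 + U))
P(N) = 0
u(H) = -6 (u(H) = -4 + (0 + 2*(-2)/(4 - 2)) = -4 + (0 + 2*(-2)/2) = -4 + (0 + 2*(-2)*(½)) = -4 + (0 - 2) = -4 - 2 = -6)
(u(8) - 364)*496 = (-6 - 364)*496 = -370*496 = -183520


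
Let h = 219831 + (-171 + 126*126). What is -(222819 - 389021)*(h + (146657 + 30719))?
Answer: 68626800224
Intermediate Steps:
h = 235536 (h = 219831 + (-171 + 15876) = 219831 + 15705 = 235536)
-(222819 - 389021)*(h + (146657 + 30719)) = -(222819 - 389021)*(235536 + (146657 + 30719)) = -(-166202)*(235536 + 177376) = -(-166202)*412912 = -1*(-68626800224) = 68626800224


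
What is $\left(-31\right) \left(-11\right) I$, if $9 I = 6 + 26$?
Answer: $\frac{10912}{9} \approx 1212.4$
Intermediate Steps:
$I = \frac{32}{9}$ ($I = \frac{6 + 26}{9} = \frac{1}{9} \cdot 32 = \frac{32}{9} \approx 3.5556$)
$\left(-31\right) \left(-11\right) I = \left(-31\right) \left(-11\right) \frac{32}{9} = 341 \cdot \frac{32}{9} = \frac{10912}{9}$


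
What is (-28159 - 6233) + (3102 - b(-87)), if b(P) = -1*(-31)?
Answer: -31321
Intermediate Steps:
b(P) = 31
(-28159 - 6233) + (3102 - b(-87)) = (-28159 - 6233) + (3102 - 1*31) = -34392 + (3102 - 31) = -34392 + 3071 = -31321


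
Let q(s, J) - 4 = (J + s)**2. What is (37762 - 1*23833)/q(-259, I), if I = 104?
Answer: 13929/24029 ≈ 0.57967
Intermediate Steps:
q(s, J) = 4 + (J + s)**2
(37762 - 1*23833)/q(-259, I) = (37762 - 1*23833)/(4 + (104 - 259)**2) = (37762 - 23833)/(4 + (-155)**2) = 13929/(4 + 24025) = 13929/24029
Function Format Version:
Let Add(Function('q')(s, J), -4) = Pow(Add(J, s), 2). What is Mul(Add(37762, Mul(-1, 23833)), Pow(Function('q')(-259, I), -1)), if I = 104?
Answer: Rational(13929, 24029) ≈ 0.57967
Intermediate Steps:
Function('q')(s, J) = Add(4, Pow(Add(J, s), 2))
Mul(Add(37762, Mul(-1, 23833)), Pow(Function('q')(-259, I), -1)) = Mul(Add(37762, Mul(-1, 23833)), Pow(Add(4, Pow(Add(104, -259), 2)), -1)) = Mul(Add(37762, -23833), Pow(Add(4, Pow(-155, 2)), -1)) = Mul(13929, Pow(Add(4, 24025), -1)) = Mul(13929, Pow(24029, -1)) = Mul(13929, Rational(1, 24029)) = Rational(13929, 24029)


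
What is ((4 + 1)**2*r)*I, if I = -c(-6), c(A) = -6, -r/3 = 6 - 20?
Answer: 6300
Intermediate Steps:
r = 42 (r = -3*(6 - 20) = -3*(-14) = 42)
I = 6 (I = -1*(-6) = 6)
((4 + 1)**2*r)*I = ((4 + 1)**2*42)*6 = (5**2*42)*6 = (25*42)*6 = 1050*6 = 6300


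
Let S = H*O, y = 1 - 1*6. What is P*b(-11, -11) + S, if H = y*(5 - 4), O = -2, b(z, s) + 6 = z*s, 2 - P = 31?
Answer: -3325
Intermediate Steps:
P = -29 (P = 2 - 1*31 = 2 - 31 = -29)
y = -5 (y = 1 - 6 = -5)
b(z, s) = -6 + s*z (b(z, s) = -6 + z*s = -6 + s*z)
H = -5 (H = -5*(5 - 4) = -5*1 = -5)
S = 10 (S = -5*(-2) = 10)
P*b(-11, -11) + S = -29*(-6 - 11*(-11)) + 10 = -29*(-6 + 121) + 10 = -29*115 + 10 = -3335 + 10 = -3325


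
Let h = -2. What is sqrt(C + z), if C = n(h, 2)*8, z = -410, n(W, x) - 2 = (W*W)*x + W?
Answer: I*sqrt(346) ≈ 18.601*I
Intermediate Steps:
n(W, x) = 2 + W + x*W**2 (n(W, x) = 2 + ((W*W)*x + W) = 2 + (W**2*x + W) = 2 + (x*W**2 + W) = 2 + (W + x*W**2) = 2 + W + x*W**2)
C = 64 (C = (2 - 2 + 2*(-2)**2)*8 = (2 - 2 + 2*4)*8 = (2 - 2 + 8)*8 = 8*8 = 64)
sqrt(C + z) = sqrt(64 - 410) = sqrt(-346) = I*sqrt(346)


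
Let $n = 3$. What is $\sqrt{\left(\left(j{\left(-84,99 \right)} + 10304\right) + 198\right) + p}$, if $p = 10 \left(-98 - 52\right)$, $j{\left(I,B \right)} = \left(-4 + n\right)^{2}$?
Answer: $\sqrt{9003} \approx 94.884$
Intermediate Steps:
$j{\left(I,B \right)} = 1$ ($j{\left(I,B \right)} = \left(-4 + 3\right)^{2} = \left(-1\right)^{2} = 1$)
$p = -1500$ ($p = 10 \left(-150\right) = -1500$)
$\sqrt{\left(\left(j{\left(-84,99 \right)} + 10304\right) + 198\right) + p} = \sqrt{\left(\left(1 + 10304\right) + 198\right) - 1500} = \sqrt{\left(10305 + 198\right) - 1500} = \sqrt{10503 - 1500} = \sqrt{9003}$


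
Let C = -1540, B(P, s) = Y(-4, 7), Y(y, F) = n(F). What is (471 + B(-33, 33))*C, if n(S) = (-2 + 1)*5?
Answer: -717640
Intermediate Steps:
n(S) = -5 (n(S) = -1*5 = -5)
Y(y, F) = -5
B(P, s) = -5
(471 + B(-33, 33))*C = (471 - 5)*(-1540) = 466*(-1540) = -717640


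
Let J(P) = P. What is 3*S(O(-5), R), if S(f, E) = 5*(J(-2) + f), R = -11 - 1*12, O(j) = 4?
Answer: 30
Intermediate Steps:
R = -23 (R = -11 - 12 = -23)
S(f, E) = -10 + 5*f (S(f, E) = 5*(-2 + f) = -10 + 5*f)
3*S(O(-5), R) = 3*(-10 + 5*4) = 3*(-10 + 20) = 3*10 = 30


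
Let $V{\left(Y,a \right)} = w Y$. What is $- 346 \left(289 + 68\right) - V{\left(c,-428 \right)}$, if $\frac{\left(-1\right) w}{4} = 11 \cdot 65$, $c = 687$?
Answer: $1841298$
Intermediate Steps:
$w = -2860$ ($w = - 4 \cdot 11 \cdot 65 = \left(-4\right) 715 = -2860$)
$V{\left(Y,a \right)} = - 2860 Y$
$- 346 \left(289 + 68\right) - V{\left(c,-428 \right)} = - 346 \left(289 + 68\right) - \left(-2860\right) 687 = \left(-346\right) 357 - -1964820 = -123522 + 1964820 = 1841298$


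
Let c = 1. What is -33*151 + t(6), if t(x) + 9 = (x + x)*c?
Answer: -4980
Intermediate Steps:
t(x) = -9 + 2*x (t(x) = -9 + (x + x)*1 = -9 + (2*x)*1 = -9 + 2*x)
-33*151 + t(6) = -33*151 + (-9 + 2*6) = -4983 + (-9 + 12) = -4983 + 3 = -4980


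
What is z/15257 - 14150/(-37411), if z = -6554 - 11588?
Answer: -2214468/2731003 ≈ -0.81086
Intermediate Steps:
z = -18142
z/15257 - 14150/(-37411) = -18142/15257 - 14150/(-37411) = -18142*1/15257 - 14150*(-1/37411) = -18142/15257 + 14150/37411 = -2214468/2731003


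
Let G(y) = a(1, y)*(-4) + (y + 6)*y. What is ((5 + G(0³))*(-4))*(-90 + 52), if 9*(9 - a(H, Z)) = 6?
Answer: -12920/3 ≈ -4306.7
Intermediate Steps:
a(H, Z) = 25/3 (a(H, Z) = 9 - ⅑*6 = 9 - ⅔ = 25/3)
G(y) = -100/3 + y*(6 + y) (G(y) = (25/3)*(-4) + (y + 6)*y = -100/3 + (6 + y)*y = -100/3 + y*(6 + y))
((5 + G(0³))*(-4))*(-90 + 52) = ((5 + (-100/3 + (0³)² + 6*0³))*(-4))*(-90 + 52) = ((5 + (-100/3 + 0² + 6*0))*(-4))*(-38) = ((5 + (-100/3 + 0 + 0))*(-4))*(-38) = ((5 - 100/3)*(-4))*(-38) = -85/3*(-4)*(-38) = (340/3)*(-38) = -12920/3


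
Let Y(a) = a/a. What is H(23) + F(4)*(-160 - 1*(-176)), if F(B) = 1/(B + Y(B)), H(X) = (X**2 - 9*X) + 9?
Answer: 1671/5 ≈ 334.20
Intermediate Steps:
Y(a) = 1
H(X) = 9 + X**2 - 9*X
F(B) = 1/(1 + B) (F(B) = 1/(B + 1) = 1/(1 + B))
H(23) + F(4)*(-160 - 1*(-176)) = (9 + 23**2 - 9*23) + (-160 - 1*(-176))/(1 + 4) = (9 + 529 - 207) + (-160 + 176)/5 = 331 + (1/5)*16 = 331 + 16/5 = 1671/5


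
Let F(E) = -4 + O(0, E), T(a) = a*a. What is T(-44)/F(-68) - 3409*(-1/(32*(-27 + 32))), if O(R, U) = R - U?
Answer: 8249/160 ≈ 51.556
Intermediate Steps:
T(a) = a**2
F(E) = -4 - E (F(E) = -4 + (0 - E) = -4 - E)
T(-44)/F(-68) - 3409*(-1/(32*(-27 + 32))) = (-44)**2/(-4 - 1*(-68)) - 3409*(-1/(32*(-27 + 32))) = 1936/(-4 + 68) - 3409/(5*(-32)) = 1936/64 - 3409/(-160) = 1936*(1/64) - 3409*(-1/160) = 121/4 + 3409/160 = 8249/160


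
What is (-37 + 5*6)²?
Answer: 49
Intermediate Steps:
(-37 + 5*6)² = (-37 + 30)² = (-7)² = 49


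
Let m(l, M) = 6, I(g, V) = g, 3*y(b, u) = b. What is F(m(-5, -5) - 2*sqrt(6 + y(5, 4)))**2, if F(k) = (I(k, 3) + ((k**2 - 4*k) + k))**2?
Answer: 5939132416/81 - 714987520*sqrt(69)/81 ≈ 0.25530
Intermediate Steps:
y(b, u) = b/3
F(k) = (k**2 - 2*k)**2 (F(k) = (k + ((k**2 - 4*k) + k))**2 = (k + (k**2 - 3*k))**2 = (k**2 - 2*k)**2)
F(m(-5, -5) - 2*sqrt(6 + y(5, 4)))**2 = ((6 - 2*sqrt(6 + (1/3)*5))**2*(-2 + (6 - 2*sqrt(6 + (1/3)*5)))**2)**2 = ((6 - 2*sqrt(6 + 5/3))**2*(-2 + (6 - 2*sqrt(6 + 5/3)))**2)**2 = ((6 - 2*sqrt(69)/3)**2*(-2 + (6 - 2*sqrt(69)/3))**2)**2 = ((6 - 2*sqrt(69)/3)**2*(4 - 2*sqrt(69)/3)**2)**2 = ((4 - 2*sqrt(69)/3)**2*(6 - 2*sqrt(69)/3)**2)**2 = (4 - 2*sqrt(69)/3)**4*(6 - 2*sqrt(69)/3)**4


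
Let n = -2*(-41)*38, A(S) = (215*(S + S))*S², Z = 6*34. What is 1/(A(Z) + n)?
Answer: 1/3650558636 ≈ 2.7393e-10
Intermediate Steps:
Z = 204
A(S) = 430*S³ (A(S) = (215*(2*S))*S² = (430*S)*S² = 430*S³)
n = 3116 (n = 82*38 = 3116)
1/(A(Z) + n) = 1/(430*204³ + 3116) = 1/(430*8489664 + 3116) = 1/(3650555520 + 3116) = 1/3650558636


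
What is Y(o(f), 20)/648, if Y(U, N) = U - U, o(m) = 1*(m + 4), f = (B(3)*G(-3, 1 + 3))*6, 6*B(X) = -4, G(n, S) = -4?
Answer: 0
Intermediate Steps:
B(X) = -2/3 (B(X) = (1/6)*(-4) = -2/3)
f = 16 (f = -2/3*(-4)*6 = (8/3)*6 = 16)
o(m) = 4 + m (o(m) = 1*(4 + m) = 4 + m)
Y(U, N) = 0
Y(o(f), 20)/648 = 0/648 = 0*(1/648) = 0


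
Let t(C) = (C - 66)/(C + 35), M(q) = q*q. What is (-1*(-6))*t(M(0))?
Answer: -396/35 ≈ -11.314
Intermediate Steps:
M(q) = q²
t(C) = (-66 + C)/(35 + C)
(-1*(-6))*t(M(0)) = (-1*(-6))*((-66 + 0²)/(35 + 0²)) = 6*((-66 + 0)/(35 + 0)) = 6*(-66/35) = -396/35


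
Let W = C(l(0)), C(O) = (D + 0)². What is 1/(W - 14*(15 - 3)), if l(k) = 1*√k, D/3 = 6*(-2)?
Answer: 1/1128 ≈ 0.00088653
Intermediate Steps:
D = -36 (D = 3*(6*(-2)) = 3*(-12) = -36)
l(k) = √k
C(O) = 1296 (C(O) = (-36 + 0)² = (-36)² = 1296)
W = 1296
1/(W - 14*(15 - 3)) = 1/(1296 - 14*(15 - 3)) = 1/(1296 - 14*12) = 1/(1296 - 168) = 1/1128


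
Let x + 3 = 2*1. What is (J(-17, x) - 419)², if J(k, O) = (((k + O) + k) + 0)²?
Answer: 649636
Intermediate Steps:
x = -1 (x = -3 + 2*1 = -3 + 2 = -1)
J(k, O) = (O + 2*k)² (J(k, O) = (((O + k) + k) + 0)² = ((O + 2*k) + 0)² = (O + 2*k)²)
(J(-17, x) - 419)² = ((-1 + 2*(-17))² - 419)² = ((-1 - 34)² - 419)² = ((-35)² - 419)² = (1225 - 419)² = 806² = 649636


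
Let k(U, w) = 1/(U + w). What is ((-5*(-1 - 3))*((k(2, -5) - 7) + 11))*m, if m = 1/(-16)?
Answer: -55/12 ≈ -4.5833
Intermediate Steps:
m = -1/16 ≈ -0.062500
((-5*(-1 - 3))*((k(2, -5) - 7) + 11))*m = ((-5*(-1 - 3))*((1/(2 - 5) - 7) + 11))*(-1/16) = ((-5*(-4))*((1/(-3) - 7) + 11))*(-1/16) = (20*((-1/3 - 7) + 11))*(-1/16) = (20*(-22/3 + 11))*(-1/16) = (20*(11/3))*(-1/16) = (220/3)*(-1/16) = -55/12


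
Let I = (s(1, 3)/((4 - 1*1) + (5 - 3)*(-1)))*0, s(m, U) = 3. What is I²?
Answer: 0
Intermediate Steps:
I = 0 (I = (3/((4 - 1*1) + (5 - 3)*(-1)))*0 = (3/((4 - 1) + 2*(-1)))*0 = (3/(3 - 2))*0 = (3/1)*0 = (3*1)*0 = 3*0 = 0)
I² = 0² = 0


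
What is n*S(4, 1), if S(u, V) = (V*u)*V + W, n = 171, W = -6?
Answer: -342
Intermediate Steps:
S(u, V) = -6 + u*V² (S(u, V) = (V*u)*V - 6 = u*V² - 6 = -6 + u*V²)
n*S(4, 1) = 171*(-6 + 4*1²) = 171*(-6 + 4*1) = 171*(-6 + 4) = 171*(-2) = -342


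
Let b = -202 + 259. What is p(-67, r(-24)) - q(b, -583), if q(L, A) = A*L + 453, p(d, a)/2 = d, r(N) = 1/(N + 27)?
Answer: 32644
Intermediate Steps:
r(N) = 1/(27 + N)
b = 57
p(d, a) = 2*d
q(L, A) = 453 + A*L
p(-67, r(-24)) - q(b, -583) = 2*(-67) - (453 - 583*57) = -134 - (453 - 33231) = -134 - 1*(-32778) = -134 + 32778 = 32644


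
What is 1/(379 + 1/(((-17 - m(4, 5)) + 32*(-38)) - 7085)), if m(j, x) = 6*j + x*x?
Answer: 8367/3171092 ≈ 0.0026385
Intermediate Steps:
m(j, x) = x**2 + 6*j (m(j, x) = 6*j + x**2 = x**2 + 6*j)
1/(379 + 1/(((-17 - m(4, 5)) + 32*(-38)) - 7085)) = 1/(379 + 1/(((-17 - (5**2 + 6*4)) + 32*(-38)) - 7085)) = 1/(379 + 1/(((-17 - (25 + 24)) - 1216) - 7085)) = 1/(379 + 1/(((-17 - 1*49) - 1216) - 7085)) = 1/(379 + 1/(((-17 - 49) - 1216) - 7085)) = 1/(379 + 1/((-66 - 1216) - 7085)) = 1/(379 + 1/(-1282 - 7085)) = 1/(379 + 1/(-8367)) = 1/(379 - 1/8367) = 1/(3171092/8367) = 8367/3171092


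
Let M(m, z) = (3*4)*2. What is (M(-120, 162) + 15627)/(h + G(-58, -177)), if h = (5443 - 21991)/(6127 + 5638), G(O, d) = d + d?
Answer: -61378005/1393786 ≈ -44.037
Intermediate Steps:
M(m, z) = 24 (M(m, z) = 12*2 = 24)
G(O, d) = 2*d
h = -16548/11765 ≈ -1.4065
(M(-120, 162) + 15627)/(h + G(-58, -177)) = (24 + 15627)/(-16548/11765 + 2*(-177)) = 15651/(-16548/11765 - 354) = 15651/(-4181358/11765) = 15651*(-11765/4181358) = -61378005/1393786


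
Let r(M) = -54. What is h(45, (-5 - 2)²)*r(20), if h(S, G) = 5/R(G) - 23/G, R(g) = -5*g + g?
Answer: 2619/98 ≈ 26.724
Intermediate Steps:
R(g) = -4*g
h(S, G) = -97/(4*G) (h(S, G) = 5/((-4*G)) - 23/G = 5*(-1/(4*G)) - 23/G = -5/(4*G) - 23/G = -97/(4*G))
h(45, (-5 - 2)²)*r(20) = -97/(4*(-5 - 2)²)*(-54) = -97/(4*((-7)²))*(-54) = -97/4/49*(-54) = -97/4*1/49*(-54) = -97/196*(-54) = 2619/98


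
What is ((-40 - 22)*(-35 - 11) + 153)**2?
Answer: 9030025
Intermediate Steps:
((-40 - 22)*(-35 - 11) + 153)**2 = (-62*(-46) + 153)**2 = (2852 + 153)**2 = 3005**2 = 9030025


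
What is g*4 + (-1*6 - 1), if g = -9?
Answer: -43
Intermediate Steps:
g*4 + (-1*6 - 1) = -9*4 + (-1*6 - 1) = -36 + (-6 - 1) = -36 - 7 = -43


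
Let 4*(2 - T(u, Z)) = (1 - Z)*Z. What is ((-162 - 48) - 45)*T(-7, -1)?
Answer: -1275/2 ≈ -637.50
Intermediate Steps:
T(u, Z) = 2 - Z*(1 - Z)/4 (T(u, Z) = 2 - (1 - Z)*Z/4 = 2 - Z*(1 - Z)/4)
((-162 - 48) - 45)*T(-7, -1) = ((-162 - 48) - 45)*(2 - ¼*(-1) + (¼)*(-1)²) = (-210 - 45)*(2 + ¼ + (¼)*1) = -255*(2 + ¼ + ¼) = -255*5/2 = -1275/2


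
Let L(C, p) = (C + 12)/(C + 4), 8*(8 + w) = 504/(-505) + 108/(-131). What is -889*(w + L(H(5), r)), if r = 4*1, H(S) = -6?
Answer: 1320654839/132310 ≈ 9981.5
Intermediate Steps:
r = 4
w = -1088621/132310 (w = -8 + (504/(-505) + 108/(-131))/8 = -8 + (504*(-1/505) + 108*(-1/131))/8 = -8 + (-504/505 - 108/131)/8 = -8 + (⅛)*(-120564/66155) = -8 - 30141/132310 = -1088621/132310 ≈ -8.2278)
L(C, p) = (12 + C)/(4 + C)
-889*(w + L(H(5), r)) = -889*(-1088621/132310 + (12 - 6)/(4 - 6)) = -889*(-1088621/132310 + 6/(-2)) = -889*(-1088621/132310 - ½*6) = -889*(-1088621/132310 - 3) = -889*(-1485551/132310) = 1320654839/132310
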